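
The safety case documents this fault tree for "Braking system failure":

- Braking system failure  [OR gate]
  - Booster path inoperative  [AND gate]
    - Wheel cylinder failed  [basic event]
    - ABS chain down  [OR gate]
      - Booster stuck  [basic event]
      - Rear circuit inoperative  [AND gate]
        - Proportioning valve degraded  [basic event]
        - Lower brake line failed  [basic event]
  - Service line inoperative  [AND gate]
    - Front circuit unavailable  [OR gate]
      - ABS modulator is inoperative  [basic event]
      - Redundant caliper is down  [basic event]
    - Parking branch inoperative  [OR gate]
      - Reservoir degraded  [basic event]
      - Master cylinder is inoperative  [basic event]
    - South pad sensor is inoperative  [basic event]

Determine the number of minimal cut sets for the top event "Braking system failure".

6

Rear circuit inoperative [AND]: one cut set from each child combined → 1 × 1 = 1 cut set(s).
ABS chain down [OR]: union of children's cut sets → 2 cut set(s).
Booster path inoperative [AND]: one cut set from each child combined → 1 × 2 = 2 cut set(s).
Front circuit unavailable [OR]: union of children's cut sets → 2 cut set(s).
Parking branch inoperative [OR]: union of children's cut sets → 2 cut set(s).
Service line inoperative [AND]: one cut set from each child combined → 2 × 2 × 1 = 4 cut set(s).
Braking system failure [OR]: union of children's cut sets → 6 cut set(s).
Minimal cut sets: {Booster stuck, Wheel cylinder failed}; {Lower brake line failed, Proportioning valve degraded, Wheel cylinder failed}; {ABS modulator is inoperative, Reservoir degraded, South pad sensor is inoperative}; {ABS modulator is inoperative, Master cylinder is inoperative, South pad sensor is inoperative}; {Redundant caliper is down, Reservoir degraded, South pad sensor is inoperative}; {Master cylinder is inoperative, Redundant caliper is down, South pad sensor is inoperative}.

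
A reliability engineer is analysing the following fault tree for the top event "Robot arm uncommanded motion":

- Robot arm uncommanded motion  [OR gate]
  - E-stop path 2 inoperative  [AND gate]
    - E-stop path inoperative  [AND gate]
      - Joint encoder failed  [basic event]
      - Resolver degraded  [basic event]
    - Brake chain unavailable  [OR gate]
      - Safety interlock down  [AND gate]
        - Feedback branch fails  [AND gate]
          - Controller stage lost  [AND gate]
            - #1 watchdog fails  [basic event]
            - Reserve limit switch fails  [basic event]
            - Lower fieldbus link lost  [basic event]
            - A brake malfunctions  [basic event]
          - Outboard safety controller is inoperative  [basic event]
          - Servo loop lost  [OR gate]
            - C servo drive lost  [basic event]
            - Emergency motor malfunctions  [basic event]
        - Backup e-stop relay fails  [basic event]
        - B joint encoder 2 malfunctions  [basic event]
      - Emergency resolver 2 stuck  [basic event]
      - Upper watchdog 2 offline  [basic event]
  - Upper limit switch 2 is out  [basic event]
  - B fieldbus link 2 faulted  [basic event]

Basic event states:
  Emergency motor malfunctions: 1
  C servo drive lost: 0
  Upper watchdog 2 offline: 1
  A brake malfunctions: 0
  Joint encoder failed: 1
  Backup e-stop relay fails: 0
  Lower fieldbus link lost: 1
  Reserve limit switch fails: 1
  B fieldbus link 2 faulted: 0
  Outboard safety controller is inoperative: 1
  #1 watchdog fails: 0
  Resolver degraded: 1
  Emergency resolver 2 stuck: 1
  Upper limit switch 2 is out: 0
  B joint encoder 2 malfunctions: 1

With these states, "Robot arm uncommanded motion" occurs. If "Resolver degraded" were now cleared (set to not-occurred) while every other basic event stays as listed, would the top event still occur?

No

Counterfactual: set "Resolver degraded" to not occurred.
E-stop path inoperative [AND]: Joint encoder failed=occurs, Resolver degraded=not → not all inputs occur → does not occur.
Controller stage lost [AND]: #1 watchdog fails=not, Reserve limit switch fails=occurs, Lower fieldbus link lost=occurs, A brake malfunctions=not → not all inputs occur → does not occur.
Servo loop lost [OR]: C servo drive lost=not, Emergency motor malfunctions=occurs → at least one input occurs → occurs.
Feedback branch fails [AND]: Controller stage lost=not, Outboard safety controller is inoperative=occurs, Servo loop lost=occurs → not all inputs occur → does not occur.
Safety interlock down [AND]: Feedback branch fails=not, Backup e-stop relay fails=not, B joint encoder 2 malfunctions=occurs → not all inputs occur → does not occur.
Brake chain unavailable [OR]: Safety interlock down=not, Emergency resolver 2 stuck=occurs, Upper watchdog 2 offline=occurs → at least one input occurs → occurs.
E-stop path 2 inoperative [AND]: E-stop path inoperative=not, Brake chain unavailable=occurs → not all inputs occur → does not occur.
Robot arm uncommanded motion [OR]: E-stop path 2 inoperative=not, Upper limit switch 2 is out=not, B fieldbus link 2 faulted=not → no input occurs → does not occur.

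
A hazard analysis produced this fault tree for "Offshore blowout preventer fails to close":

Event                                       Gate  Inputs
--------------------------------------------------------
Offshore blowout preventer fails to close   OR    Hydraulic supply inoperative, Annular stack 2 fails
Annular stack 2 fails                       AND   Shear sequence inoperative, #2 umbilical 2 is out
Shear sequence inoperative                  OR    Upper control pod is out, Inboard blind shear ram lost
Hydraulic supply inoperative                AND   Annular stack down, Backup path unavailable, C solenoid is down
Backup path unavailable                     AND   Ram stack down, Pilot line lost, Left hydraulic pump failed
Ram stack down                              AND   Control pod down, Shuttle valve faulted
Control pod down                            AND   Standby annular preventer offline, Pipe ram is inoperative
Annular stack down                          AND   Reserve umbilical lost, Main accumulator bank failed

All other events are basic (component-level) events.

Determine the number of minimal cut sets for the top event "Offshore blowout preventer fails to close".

Annular stack down [AND]: one cut set from each child combined → 1 × 1 = 1 cut set(s).
Control pod down [AND]: one cut set from each child combined → 1 × 1 = 1 cut set(s).
Ram stack down [AND]: one cut set from each child combined → 1 × 1 = 1 cut set(s).
Backup path unavailable [AND]: one cut set from each child combined → 1 × 1 × 1 = 1 cut set(s).
Hydraulic supply inoperative [AND]: one cut set from each child combined → 1 × 1 × 1 = 1 cut set(s).
Shear sequence inoperative [OR]: union of children's cut sets → 2 cut set(s).
Annular stack 2 fails [AND]: one cut set from each child combined → 2 × 1 = 2 cut set(s).
Offshore blowout preventer fails to close [OR]: union of children's cut sets → 3 cut set(s).
Minimal cut sets: {C solenoid is down, Left hydraulic pump failed, Main accumulator bank failed, Pilot line lost, Pipe ram is inoperative, Reserve umbilical lost, Shuttle valve faulted, Standby annular preventer offline}; {#2 umbilical 2 is out, Upper control pod is out}; {#2 umbilical 2 is out, Inboard blind shear ram lost}.

3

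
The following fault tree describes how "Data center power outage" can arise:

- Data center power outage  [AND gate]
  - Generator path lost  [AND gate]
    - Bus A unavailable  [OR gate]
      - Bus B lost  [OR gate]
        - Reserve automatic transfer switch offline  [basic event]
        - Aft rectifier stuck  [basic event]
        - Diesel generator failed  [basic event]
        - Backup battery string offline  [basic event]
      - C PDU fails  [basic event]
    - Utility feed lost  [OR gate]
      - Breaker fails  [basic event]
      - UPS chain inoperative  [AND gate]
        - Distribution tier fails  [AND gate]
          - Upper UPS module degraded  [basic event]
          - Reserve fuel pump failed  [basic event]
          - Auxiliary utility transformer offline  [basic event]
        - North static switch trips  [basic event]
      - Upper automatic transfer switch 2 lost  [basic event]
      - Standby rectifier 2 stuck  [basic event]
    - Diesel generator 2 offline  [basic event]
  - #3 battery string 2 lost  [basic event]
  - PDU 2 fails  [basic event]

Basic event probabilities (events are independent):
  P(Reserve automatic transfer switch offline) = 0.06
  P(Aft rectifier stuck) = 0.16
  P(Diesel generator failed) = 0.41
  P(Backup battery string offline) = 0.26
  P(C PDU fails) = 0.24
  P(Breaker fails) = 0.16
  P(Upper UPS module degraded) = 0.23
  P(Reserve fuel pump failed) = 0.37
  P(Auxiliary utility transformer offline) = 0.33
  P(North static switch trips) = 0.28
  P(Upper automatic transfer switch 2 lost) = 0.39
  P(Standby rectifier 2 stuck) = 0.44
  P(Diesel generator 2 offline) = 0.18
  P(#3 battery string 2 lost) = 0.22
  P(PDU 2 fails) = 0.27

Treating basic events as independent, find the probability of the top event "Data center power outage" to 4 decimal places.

P(Bus B lost) [OR] = 1 − (1−0.06) × (1−0.16) × (1−0.41) × (1−0.26) = 0.655261
P(Bus A unavailable) [OR] = 1 − (1−0.655261) × (1−0.24) = 0.737998
P(Distribution tier fails) [AND] = 0.23 × 0.37 × 0.33 = 0.028083
P(UPS chain inoperative) [AND] = 0.028083 × 0.28 = 0.007863
P(Utility feed lost) [OR] = 1 − (1−0.16) × (1−0.007863) × (1−0.39) × (1−0.44) = 0.715312
P(Generator path lost) [AND] = 0.737998 × 0.715312 × 0.18 = 0.095022
P(Data center power outage) [AND] = 0.095022 × 0.22 × 0.27 = 0.005644
Rounded to 4 decimal places: P(Data center power outage) ≈ 0.0056.

0.0056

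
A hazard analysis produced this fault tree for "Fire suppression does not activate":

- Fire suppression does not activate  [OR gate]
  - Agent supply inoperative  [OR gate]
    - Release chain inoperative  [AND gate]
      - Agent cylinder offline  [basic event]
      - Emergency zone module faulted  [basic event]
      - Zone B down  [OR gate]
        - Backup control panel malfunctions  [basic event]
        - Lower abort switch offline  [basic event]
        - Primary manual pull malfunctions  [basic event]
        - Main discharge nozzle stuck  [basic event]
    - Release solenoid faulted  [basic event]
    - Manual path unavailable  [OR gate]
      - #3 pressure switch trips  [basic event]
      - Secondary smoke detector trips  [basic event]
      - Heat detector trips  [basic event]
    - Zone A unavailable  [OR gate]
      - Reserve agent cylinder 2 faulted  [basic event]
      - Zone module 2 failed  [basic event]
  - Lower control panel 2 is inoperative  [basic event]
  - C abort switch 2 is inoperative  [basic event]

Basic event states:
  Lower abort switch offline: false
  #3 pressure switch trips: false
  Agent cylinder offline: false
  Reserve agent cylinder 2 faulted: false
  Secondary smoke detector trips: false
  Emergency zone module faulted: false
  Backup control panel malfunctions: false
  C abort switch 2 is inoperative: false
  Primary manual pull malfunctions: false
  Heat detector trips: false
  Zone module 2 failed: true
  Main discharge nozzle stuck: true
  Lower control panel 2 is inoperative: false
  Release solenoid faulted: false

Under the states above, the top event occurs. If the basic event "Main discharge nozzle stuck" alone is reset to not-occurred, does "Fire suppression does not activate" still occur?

Yes

Counterfactual: set "Main discharge nozzle stuck" to not occurred.
Zone B down [OR]: Backup control panel malfunctions=not, Lower abort switch offline=not, Primary manual pull malfunctions=not, Main discharge nozzle stuck=not → no input occurs → does not occur.
Release chain inoperative [AND]: Agent cylinder offline=not, Emergency zone module faulted=not, Zone B down=not → not all inputs occur → does not occur.
Manual path unavailable [OR]: #3 pressure switch trips=not, Secondary smoke detector trips=not, Heat detector trips=not → no input occurs → does not occur.
Zone A unavailable [OR]: Reserve agent cylinder 2 faulted=not, Zone module 2 failed=occurs → at least one input occurs → occurs.
Agent supply inoperative [OR]: Release chain inoperative=not, Release solenoid faulted=not, Manual path unavailable=not, Zone A unavailable=occurs → at least one input occurs → occurs.
Fire suppression does not activate [OR]: Agent supply inoperative=occurs, Lower control panel 2 is inoperative=not, C abort switch 2 is inoperative=not → at least one input occurs → occurs.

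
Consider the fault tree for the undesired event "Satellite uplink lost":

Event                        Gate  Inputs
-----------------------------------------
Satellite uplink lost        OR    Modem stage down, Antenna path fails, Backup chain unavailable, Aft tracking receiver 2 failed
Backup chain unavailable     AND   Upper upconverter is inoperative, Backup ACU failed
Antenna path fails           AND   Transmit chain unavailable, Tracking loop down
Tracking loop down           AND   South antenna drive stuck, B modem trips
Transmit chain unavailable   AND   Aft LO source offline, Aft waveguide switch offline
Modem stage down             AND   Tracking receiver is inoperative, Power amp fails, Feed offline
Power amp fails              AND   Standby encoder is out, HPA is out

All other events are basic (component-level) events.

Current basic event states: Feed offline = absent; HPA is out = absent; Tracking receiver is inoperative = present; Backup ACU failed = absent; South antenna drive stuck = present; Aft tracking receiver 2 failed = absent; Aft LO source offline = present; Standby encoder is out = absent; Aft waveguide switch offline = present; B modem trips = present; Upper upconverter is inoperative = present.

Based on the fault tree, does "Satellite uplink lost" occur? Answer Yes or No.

Yes

Power amp fails [AND]: Standby encoder is out=not, HPA is out=not → not all inputs occur → does not occur.
Modem stage down [AND]: Tracking receiver is inoperative=occurs, Power amp fails=not, Feed offline=not → not all inputs occur → does not occur.
Transmit chain unavailable [AND]: Aft LO source offline=occurs, Aft waveguide switch offline=occurs → all inputs occur → occurs.
Tracking loop down [AND]: South antenna drive stuck=occurs, B modem trips=occurs → all inputs occur → occurs.
Antenna path fails [AND]: Transmit chain unavailable=occurs, Tracking loop down=occurs → all inputs occur → occurs.
Backup chain unavailable [AND]: Upper upconverter is inoperative=occurs, Backup ACU failed=not → not all inputs occur → does not occur.
Satellite uplink lost [OR]: Modem stage down=not, Antenna path fails=occurs, Backup chain unavailable=not, Aft tracking receiver 2 failed=not → at least one input occurs → occurs.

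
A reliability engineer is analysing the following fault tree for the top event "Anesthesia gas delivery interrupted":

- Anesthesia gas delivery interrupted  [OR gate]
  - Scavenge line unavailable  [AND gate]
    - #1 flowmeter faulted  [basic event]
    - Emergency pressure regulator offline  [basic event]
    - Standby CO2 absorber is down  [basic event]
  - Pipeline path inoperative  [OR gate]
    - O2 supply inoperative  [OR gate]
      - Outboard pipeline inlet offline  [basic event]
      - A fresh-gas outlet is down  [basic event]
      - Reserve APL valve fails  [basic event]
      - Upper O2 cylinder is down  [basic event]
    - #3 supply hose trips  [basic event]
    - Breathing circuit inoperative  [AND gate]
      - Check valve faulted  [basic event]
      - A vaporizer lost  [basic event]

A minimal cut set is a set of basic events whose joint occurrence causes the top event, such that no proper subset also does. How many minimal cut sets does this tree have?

Scavenge line unavailable [AND]: one cut set from each child combined → 1 × 1 × 1 = 1 cut set(s).
O2 supply inoperative [OR]: union of children's cut sets → 4 cut set(s).
Breathing circuit inoperative [AND]: one cut set from each child combined → 1 × 1 = 1 cut set(s).
Pipeline path inoperative [OR]: union of children's cut sets → 6 cut set(s).
Anesthesia gas delivery interrupted [OR]: union of children's cut sets → 7 cut set(s).
Minimal cut sets: {#1 flowmeter faulted, Emergency pressure regulator offline, Standby CO2 absorber is down}; {Outboard pipeline inlet offline}; {A fresh-gas outlet is down}; {Reserve APL valve fails}; {Upper O2 cylinder is down}; {#3 supply hose trips}; {A vaporizer lost, Check valve faulted}.

7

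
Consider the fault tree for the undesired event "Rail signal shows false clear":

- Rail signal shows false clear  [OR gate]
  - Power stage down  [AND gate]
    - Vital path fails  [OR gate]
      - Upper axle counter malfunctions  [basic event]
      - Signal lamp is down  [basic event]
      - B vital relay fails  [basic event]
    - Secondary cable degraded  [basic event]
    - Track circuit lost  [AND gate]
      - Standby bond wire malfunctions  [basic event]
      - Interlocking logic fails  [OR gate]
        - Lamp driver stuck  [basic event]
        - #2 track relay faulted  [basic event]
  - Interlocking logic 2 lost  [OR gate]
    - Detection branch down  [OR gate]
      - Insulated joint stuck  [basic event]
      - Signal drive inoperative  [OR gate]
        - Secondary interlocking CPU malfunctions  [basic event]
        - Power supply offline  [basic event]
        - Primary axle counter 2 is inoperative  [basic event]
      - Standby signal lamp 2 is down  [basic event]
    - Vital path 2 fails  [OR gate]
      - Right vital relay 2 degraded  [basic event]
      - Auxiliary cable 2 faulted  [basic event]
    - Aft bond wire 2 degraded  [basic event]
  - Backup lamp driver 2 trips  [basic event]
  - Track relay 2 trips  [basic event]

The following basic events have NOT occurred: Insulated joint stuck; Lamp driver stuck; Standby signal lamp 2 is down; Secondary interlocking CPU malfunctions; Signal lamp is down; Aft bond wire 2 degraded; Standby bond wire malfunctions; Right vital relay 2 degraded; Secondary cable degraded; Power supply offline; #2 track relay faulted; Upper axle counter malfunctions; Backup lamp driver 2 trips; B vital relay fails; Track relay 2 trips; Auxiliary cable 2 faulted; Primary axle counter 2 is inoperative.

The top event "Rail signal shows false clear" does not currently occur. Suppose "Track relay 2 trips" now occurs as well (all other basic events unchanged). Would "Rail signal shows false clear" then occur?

Counterfactual: set "Track relay 2 trips" to occurred.
Vital path fails [OR]: Upper axle counter malfunctions=not, Signal lamp is down=not, B vital relay fails=not → no input occurs → does not occur.
Interlocking logic fails [OR]: Lamp driver stuck=not, #2 track relay faulted=not → no input occurs → does not occur.
Track circuit lost [AND]: Standby bond wire malfunctions=not, Interlocking logic fails=not → not all inputs occur → does not occur.
Power stage down [AND]: Vital path fails=not, Secondary cable degraded=not, Track circuit lost=not → not all inputs occur → does not occur.
Signal drive inoperative [OR]: Secondary interlocking CPU malfunctions=not, Power supply offline=not, Primary axle counter 2 is inoperative=not → no input occurs → does not occur.
Detection branch down [OR]: Insulated joint stuck=not, Signal drive inoperative=not, Standby signal lamp 2 is down=not → no input occurs → does not occur.
Vital path 2 fails [OR]: Right vital relay 2 degraded=not, Auxiliary cable 2 faulted=not → no input occurs → does not occur.
Interlocking logic 2 lost [OR]: Detection branch down=not, Vital path 2 fails=not, Aft bond wire 2 degraded=not → no input occurs → does not occur.
Rail signal shows false clear [OR]: Power stage down=not, Interlocking logic 2 lost=not, Backup lamp driver 2 trips=not, Track relay 2 trips=occurs → at least one input occurs → occurs.

Yes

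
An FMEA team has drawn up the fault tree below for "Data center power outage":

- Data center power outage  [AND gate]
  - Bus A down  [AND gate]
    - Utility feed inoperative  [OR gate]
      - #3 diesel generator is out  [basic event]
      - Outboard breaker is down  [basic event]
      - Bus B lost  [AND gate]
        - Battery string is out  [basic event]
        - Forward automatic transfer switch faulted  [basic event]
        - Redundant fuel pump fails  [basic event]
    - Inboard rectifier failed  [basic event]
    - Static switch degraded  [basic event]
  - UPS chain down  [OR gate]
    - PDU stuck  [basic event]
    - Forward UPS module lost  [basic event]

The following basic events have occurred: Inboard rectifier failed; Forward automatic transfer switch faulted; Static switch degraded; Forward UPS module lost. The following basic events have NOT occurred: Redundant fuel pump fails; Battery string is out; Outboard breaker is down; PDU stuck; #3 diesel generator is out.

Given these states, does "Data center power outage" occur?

Bus B lost [AND]: Battery string is out=not, Forward automatic transfer switch faulted=occurs, Redundant fuel pump fails=not → not all inputs occur → does not occur.
Utility feed inoperative [OR]: #3 diesel generator is out=not, Outboard breaker is down=not, Bus B lost=not → no input occurs → does not occur.
Bus A down [AND]: Utility feed inoperative=not, Inboard rectifier failed=occurs, Static switch degraded=occurs → not all inputs occur → does not occur.
UPS chain down [OR]: PDU stuck=not, Forward UPS module lost=occurs → at least one input occurs → occurs.
Data center power outage [AND]: Bus A down=not, UPS chain down=occurs → not all inputs occur → does not occur.

No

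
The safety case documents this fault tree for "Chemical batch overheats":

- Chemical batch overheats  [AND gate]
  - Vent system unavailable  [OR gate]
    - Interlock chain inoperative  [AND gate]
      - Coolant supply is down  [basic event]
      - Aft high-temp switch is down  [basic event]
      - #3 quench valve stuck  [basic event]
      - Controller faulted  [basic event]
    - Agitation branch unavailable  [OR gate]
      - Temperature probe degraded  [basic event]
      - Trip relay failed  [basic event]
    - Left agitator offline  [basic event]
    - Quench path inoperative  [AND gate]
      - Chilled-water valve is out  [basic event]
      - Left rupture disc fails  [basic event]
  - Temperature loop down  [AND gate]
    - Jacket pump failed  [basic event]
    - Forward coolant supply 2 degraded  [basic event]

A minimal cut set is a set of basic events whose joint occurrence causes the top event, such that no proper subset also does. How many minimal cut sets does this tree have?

Interlock chain inoperative [AND]: one cut set from each child combined → 1 × 1 × 1 × 1 = 1 cut set(s).
Agitation branch unavailable [OR]: union of children's cut sets → 2 cut set(s).
Quench path inoperative [AND]: one cut set from each child combined → 1 × 1 = 1 cut set(s).
Vent system unavailable [OR]: union of children's cut sets → 5 cut set(s).
Temperature loop down [AND]: one cut set from each child combined → 1 × 1 = 1 cut set(s).
Chemical batch overheats [AND]: one cut set from each child combined → 5 × 1 = 5 cut set(s).
Minimal cut sets: {#3 quench valve stuck, Aft high-temp switch is down, Controller faulted, Coolant supply is down, Forward coolant supply 2 degraded, Jacket pump failed}; {Forward coolant supply 2 degraded, Jacket pump failed, Temperature probe degraded}; {Forward coolant supply 2 degraded, Jacket pump failed, Trip relay failed}; {Forward coolant supply 2 degraded, Jacket pump failed, Left agitator offline}; {Chilled-water valve is out, Forward coolant supply 2 degraded, Jacket pump failed, Left rupture disc fails}.

5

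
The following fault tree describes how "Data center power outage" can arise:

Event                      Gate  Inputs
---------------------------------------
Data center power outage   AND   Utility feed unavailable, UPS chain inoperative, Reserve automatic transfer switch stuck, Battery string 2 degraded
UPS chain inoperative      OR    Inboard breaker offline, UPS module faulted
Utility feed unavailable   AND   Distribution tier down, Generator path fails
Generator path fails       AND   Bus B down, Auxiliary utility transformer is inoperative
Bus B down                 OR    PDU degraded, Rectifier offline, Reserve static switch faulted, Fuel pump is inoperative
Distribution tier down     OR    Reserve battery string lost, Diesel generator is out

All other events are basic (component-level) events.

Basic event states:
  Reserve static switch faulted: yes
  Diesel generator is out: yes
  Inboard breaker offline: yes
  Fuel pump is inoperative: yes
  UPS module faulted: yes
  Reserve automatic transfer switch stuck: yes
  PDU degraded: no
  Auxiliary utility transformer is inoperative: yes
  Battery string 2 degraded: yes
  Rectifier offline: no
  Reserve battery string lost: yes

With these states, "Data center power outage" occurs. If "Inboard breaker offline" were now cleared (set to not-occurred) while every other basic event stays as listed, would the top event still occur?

Counterfactual: set "Inboard breaker offline" to not occurred.
Distribution tier down [OR]: Reserve battery string lost=occurs, Diesel generator is out=occurs → at least one input occurs → occurs.
Bus B down [OR]: PDU degraded=not, Rectifier offline=not, Reserve static switch faulted=occurs, Fuel pump is inoperative=occurs → at least one input occurs → occurs.
Generator path fails [AND]: Bus B down=occurs, Auxiliary utility transformer is inoperative=occurs → all inputs occur → occurs.
Utility feed unavailable [AND]: Distribution tier down=occurs, Generator path fails=occurs → all inputs occur → occurs.
UPS chain inoperative [OR]: Inboard breaker offline=not, UPS module faulted=occurs → at least one input occurs → occurs.
Data center power outage [AND]: Utility feed unavailable=occurs, UPS chain inoperative=occurs, Reserve automatic transfer switch stuck=occurs, Battery string 2 degraded=occurs → all inputs occur → occurs.

Yes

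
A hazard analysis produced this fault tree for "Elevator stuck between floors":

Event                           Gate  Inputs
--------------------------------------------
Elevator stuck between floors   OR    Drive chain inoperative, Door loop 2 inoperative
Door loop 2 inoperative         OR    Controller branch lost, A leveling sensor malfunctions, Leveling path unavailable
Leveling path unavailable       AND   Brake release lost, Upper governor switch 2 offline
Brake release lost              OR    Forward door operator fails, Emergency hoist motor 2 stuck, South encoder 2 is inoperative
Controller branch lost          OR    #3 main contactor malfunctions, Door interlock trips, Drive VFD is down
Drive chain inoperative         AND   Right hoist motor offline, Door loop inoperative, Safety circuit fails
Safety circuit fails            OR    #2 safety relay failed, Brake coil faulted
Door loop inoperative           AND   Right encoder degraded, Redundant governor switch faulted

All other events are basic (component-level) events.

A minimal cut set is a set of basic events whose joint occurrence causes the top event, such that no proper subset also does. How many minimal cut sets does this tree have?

Door loop inoperative [AND]: one cut set from each child combined → 1 × 1 = 1 cut set(s).
Safety circuit fails [OR]: union of children's cut sets → 2 cut set(s).
Drive chain inoperative [AND]: one cut set from each child combined → 1 × 1 × 2 = 2 cut set(s).
Controller branch lost [OR]: union of children's cut sets → 3 cut set(s).
Brake release lost [OR]: union of children's cut sets → 3 cut set(s).
Leveling path unavailable [AND]: one cut set from each child combined → 3 × 1 = 3 cut set(s).
Door loop 2 inoperative [OR]: union of children's cut sets → 7 cut set(s).
Elevator stuck between floors [OR]: union of children's cut sets → 9 cut set(s).
Minimal cut sets: {#2 safety relay failed, Redundant governor switch faulted, Right encoder degraded, Right hoist motor offline}; {Brake coil faulted, Redundant governor switch faulted, Right encoder degraded, Right hoist motor offline}; {#3 main contactor malfunctions}; {Door interlock trips}; {Drive VFD is down}; {A leveling sensor malfunctions}; {Forward door operator fails, Upper governor switch 2 offline}; {Emergency hoist motor 2 stuck, Upper governor switch 2 offline}; {South encoder 2 is inoperative, Upper governor switch 2 offline}.

9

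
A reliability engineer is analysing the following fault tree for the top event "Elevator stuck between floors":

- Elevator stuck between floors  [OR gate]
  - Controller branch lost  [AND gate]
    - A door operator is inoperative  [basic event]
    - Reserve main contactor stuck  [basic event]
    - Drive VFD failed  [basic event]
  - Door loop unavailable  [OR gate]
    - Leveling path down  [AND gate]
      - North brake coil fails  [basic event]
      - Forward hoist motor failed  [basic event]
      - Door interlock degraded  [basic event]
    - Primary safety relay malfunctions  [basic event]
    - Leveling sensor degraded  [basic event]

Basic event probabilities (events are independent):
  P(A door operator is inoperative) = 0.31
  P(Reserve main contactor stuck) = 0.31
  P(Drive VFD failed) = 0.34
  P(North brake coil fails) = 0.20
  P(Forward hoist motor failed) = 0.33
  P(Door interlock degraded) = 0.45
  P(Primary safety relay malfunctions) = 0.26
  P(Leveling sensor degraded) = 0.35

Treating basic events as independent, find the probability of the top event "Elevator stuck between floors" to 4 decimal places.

0.5485

P(Controller branch lost) [AND] = 0.31 × 0.31 × 0.34 = 0.032674
P(Leveling path down) [AND] = 0.20 × 0.33 × 0.45 = 0.029700
P(Door loop unavailable) [OR] = 1 − (1−0.029700) × (1−0.26) × (1−0.35) = 0.533286
P(Elevator stuck between floors) [OR] = 1 − (1−0.032674) × (1−0.533286) = 0.548535
Rounded to 4 decimal places: P(Elevator stuck between floors) ≈ 0.5485.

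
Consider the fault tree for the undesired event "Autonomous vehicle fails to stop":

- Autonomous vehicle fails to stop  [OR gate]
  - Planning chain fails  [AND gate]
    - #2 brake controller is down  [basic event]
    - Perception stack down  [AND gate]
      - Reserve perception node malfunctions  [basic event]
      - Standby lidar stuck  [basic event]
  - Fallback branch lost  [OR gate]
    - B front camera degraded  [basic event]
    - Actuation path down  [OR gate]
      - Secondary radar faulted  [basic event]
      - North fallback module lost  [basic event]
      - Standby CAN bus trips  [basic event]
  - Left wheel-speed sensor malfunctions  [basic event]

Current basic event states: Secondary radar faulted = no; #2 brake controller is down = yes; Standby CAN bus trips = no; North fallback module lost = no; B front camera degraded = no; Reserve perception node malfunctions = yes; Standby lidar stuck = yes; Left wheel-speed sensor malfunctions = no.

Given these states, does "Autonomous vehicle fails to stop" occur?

Perception stack down [AND]: Reserve perception node malfunctions=occurs, Standby lidar stuck=occurs → all inputs occur → occurs.
Planning chain fails [AND]: #2 brake controller is down=occurs, Perception stack down=occurs → all inputs occur → occurs.
Actuation path down [OR]: Secondary radar faulted=not, North fallback module lost=not, Standby CAN bus trips=not → no input occurs → does not occur.
Fallback branch lost [OR]: B front camera degraded=not, Actuation path down=not → no input occurs → does not occur.
Autonomous vehicle fails to stop [OR]: Planning chain fails=occurs, Fallback branch lost=not, Left wheel-speed sensor malfunctions=not → at least one input occurs → occurs.

Yes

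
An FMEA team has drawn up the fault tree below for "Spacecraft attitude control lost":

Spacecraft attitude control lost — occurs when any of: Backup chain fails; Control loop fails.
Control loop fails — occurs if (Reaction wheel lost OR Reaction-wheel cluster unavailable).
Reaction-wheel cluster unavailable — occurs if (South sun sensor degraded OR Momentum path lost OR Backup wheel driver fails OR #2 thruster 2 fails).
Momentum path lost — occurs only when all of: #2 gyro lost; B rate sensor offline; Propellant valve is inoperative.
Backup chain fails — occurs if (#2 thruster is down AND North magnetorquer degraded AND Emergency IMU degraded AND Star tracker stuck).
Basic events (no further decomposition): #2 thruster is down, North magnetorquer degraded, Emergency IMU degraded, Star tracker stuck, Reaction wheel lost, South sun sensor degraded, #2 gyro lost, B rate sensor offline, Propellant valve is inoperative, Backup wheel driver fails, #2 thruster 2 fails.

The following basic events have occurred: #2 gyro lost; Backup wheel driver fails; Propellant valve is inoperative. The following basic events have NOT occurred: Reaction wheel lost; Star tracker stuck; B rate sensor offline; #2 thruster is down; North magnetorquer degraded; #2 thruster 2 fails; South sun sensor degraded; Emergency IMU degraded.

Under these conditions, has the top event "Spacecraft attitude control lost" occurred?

Yes

Backup chain fails [AND]: #2 thruster is down=not, North magnetorquer degraded=not, Emergency IMU degraded=not, Star tracker stuck=not → not all inputs occur → does not occur.
Momentum path lost [AND]: #2 gyro lost=occurs, B rate sensor offline=not, Propellant valve is inoperative=occurs → not all inputs occur → does not occur.
Reaction-wheel cluster unavailable [OR]: South sun sensor degraded=not, Momentum path lost=not, Backup wheel driver fails=occurs, #2 thruster 2 fails=not → at least one input occurs → occurs.
Control loop fails [OR]: Reaction wheel lost=not, Reaction-wheel cluster unavailable=occurs → at least one input occurs → occurs.
Spacecraft attitude control lost [OR]: Backup chain fails=not, Control loop fails=occurs → at least one input occurs → occurs.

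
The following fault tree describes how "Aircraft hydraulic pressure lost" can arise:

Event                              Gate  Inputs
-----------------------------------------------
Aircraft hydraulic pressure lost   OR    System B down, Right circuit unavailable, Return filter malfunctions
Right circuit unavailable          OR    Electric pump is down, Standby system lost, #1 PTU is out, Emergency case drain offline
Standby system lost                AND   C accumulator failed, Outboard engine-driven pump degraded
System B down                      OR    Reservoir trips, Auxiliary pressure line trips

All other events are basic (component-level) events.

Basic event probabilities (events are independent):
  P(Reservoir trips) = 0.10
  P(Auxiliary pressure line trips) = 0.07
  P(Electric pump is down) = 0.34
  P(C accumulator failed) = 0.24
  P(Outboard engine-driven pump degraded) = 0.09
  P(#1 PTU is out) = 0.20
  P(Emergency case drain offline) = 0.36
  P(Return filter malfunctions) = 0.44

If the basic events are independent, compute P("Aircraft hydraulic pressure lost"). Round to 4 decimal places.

P(System B down) [OR] = 1 − (1−0.10) × (1−0.07) = 0.163000
P(Standby system lost) [AND] = 0.24 × 0.09 = 0.021600
P(Right circuit unavailable) [OR] = 1 − (1−0.34) × (1−0.021600) × (1−0.20) × (1−0.36) = 0.669379
P(Aircraft hydraulic pressure lost) [OR] = 1 − (1−0.163000) × (1−0.669379) × (1−0.44) = 0.845031
Rounded to 4 decimal places: P(Aircraft hydraulic pressure lost) ≈ 0.8450.

0.8450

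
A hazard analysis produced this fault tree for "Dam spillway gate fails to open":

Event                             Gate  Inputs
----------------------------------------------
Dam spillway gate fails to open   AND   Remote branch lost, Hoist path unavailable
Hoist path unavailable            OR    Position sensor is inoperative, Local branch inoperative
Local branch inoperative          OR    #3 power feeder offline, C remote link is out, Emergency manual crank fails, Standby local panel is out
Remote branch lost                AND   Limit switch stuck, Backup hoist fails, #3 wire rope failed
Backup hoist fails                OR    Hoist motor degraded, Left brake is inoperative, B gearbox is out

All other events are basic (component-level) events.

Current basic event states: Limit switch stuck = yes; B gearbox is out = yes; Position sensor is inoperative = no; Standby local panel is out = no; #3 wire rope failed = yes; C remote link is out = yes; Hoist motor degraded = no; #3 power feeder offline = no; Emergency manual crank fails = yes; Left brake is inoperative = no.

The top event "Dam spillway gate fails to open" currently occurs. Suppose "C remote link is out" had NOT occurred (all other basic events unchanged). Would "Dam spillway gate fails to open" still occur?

Yes

Counterfactual: set "C remote link is out" to not occurred.
Backup hoist fails [OR]: Hoist motor degraded=not, Left brake is inoperative=not, B gearbox is out=occurs → at least one input occurs → occurs.
Remote branch lost [AND]: Limit switch stuck=occurs, Backup hoist fails=occurs, #3 wire rope failed=occurs → all inputs occur → occurs.
Local branch inoperative [OR]: #3 power feeder offline=not, C remote link is out=not, Emergency manual crank fails=occurs, Standby local panel is out=not → at least one input occurs → occurs.
Hoist path unavailable [OR]: Position sensor is inoperative=not, Local branch inoperative=occurs → at least one input occurs → occurs.
Dam spillway gate fails to open [AND]: Remote branch lost=occurs, Hoist path unavailable=occurs → all inputs occur → occurs.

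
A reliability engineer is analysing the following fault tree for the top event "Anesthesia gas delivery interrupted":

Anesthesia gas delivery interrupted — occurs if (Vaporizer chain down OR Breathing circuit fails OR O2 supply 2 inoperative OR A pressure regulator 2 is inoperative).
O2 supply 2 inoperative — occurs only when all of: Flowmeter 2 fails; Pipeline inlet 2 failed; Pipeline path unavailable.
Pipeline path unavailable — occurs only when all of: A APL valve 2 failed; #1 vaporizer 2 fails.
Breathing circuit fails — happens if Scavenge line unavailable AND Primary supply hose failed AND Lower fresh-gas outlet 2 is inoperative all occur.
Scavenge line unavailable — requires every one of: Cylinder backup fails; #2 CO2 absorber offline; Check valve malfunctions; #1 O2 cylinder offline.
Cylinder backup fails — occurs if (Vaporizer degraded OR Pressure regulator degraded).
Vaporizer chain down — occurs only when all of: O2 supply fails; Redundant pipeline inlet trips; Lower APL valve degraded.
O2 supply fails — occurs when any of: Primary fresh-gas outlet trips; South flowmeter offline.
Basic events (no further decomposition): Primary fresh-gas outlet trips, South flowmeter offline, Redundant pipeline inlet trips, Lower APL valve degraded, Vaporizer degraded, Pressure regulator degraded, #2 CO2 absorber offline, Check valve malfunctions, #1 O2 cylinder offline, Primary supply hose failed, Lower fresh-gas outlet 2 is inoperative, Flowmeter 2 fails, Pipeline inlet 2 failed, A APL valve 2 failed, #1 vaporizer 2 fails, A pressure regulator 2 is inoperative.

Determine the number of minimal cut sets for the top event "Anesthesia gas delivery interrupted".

O2 supply fails [OR]: union of children's cut sets → 2 cut set(s).
Vaporizer chain down [AND]: one cut set from each child combined → 2 × 1 × 1 = 2 cut set(s).
Cylinder backup fails [OR]: union of children's cut sets → 2 cut set(s).
Scavenge line unavailable [AND]: one cut set from each child combined → 2 × 1 × 1 × 1 = 2 cut set(s).
Breathing circuit fails [AND]: one cut set from each child combined → 2 × 1 × 1 = 2 cut set(s).
Pipeline path unavailable [AND]: one cut set from each child combined → 1 × 1 = 1 cut set(s).
O2 supply 2 inoperative [AND]: one cut set from each child combined → 1 × 1 × 1 = 1 cut set(s).
Anesthesia gas delivery interrupted [OR]: union of children's cut sets → 6 cut set(s).
Minimal cut sets: {Lower APL valve degraded, Primary fresh-gas outlet trips, Redundant pipeline inlet trips}; {Lower APL valve degraded, Redundant pipeline inlet trips, South flowmeter offline}; {#1 O2 cylinder offline, #2 CO2 absorber offline, Check valve malfunctions, Lower fresh-gas outlet 2 is inoperative, Primary supply hose failed, Vaporizer degraded}; {#1 O2 cylinder offline, #2 CO2 absorber offline, Check valve malfunctions, Lower fresh-gas outlet 2 is inoperative, Pressure regulator degraded, Primary supply hose failed}; {#1 vaporizer 2 fails, A APL valve 2 failed, Flowmeter 2 fails, Pipeline inlet 2 failed}; {A pressure regulator 2 is inoperative}.

6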